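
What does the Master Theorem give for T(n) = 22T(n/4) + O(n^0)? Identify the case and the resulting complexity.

Master Theorem for T(n) = 22T(n/4) + O(n^0):

a = 22, b = 4, c = 0
log_b(a) = log_4(22) = 2.2297

Case 1: c = 0 < log_4(22) = 2.2297
T(n) = O(n^(log_4 22))

For T(n) = 22T(n/4) + O(n^0): log_4(22) = 2.2297. This is Case 1 of the Master Theorem (c < log_b(a), work dominated by leaves), giving O(n^(log_4 22)).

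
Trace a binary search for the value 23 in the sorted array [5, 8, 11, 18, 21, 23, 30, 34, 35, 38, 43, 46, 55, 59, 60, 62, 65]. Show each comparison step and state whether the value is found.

Binary search for 23 in [5, 8, 11, 18, 21, 23, 30, 34, 35, 38, 43, 46, 55, 59, 60, 62, 65]:

lo=0, hi=16, mid=8, arr[mid]=35 -> 35 > 23, search left half
lo=0, hi=7, mid=3, arr[mid]=18 -> 18 < 23, search right half
lo=4, hi=7, mid=5, arr[mid]=23 -> Found target at index 5!

Binary search finds 23 at index 5 after 3 comparisons. The search repeatedly halves the search space by comparing with the middle element.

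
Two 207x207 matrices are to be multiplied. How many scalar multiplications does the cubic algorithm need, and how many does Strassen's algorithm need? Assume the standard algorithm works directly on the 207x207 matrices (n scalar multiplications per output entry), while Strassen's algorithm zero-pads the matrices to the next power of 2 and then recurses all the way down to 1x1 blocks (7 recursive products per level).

Matrix multiplication for 207x207 matrices:

Strassen's algorithm requires power-of-2 dimensions. Pad 207x207 to 256x256 (next power of 2).

Standard algorithm: 207^3 = 8869743 multiplications
Strassen's algorithm: 7^(log2(256)) = 7^8 = 5764801 multiplications
Savings: 8869743 - 5764801 = 3104942 multiplications

Standard: 8869743 multiplications (207^3). Strassen: 5764801 multiplications (7^8, after padding to 256x256). Strassen reduces 8 recursive multiplications to 7 at each level.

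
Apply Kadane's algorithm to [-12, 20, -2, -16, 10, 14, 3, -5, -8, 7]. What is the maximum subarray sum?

Using Kadane's algorithm on [-12, 20, -2, -16, 10, 14, 3, -5, -8, 7]:

Scanning through the array:
Position 1 (value 20): max_ending_here = 20, max_so_far = 20
Position 2 (value -2): max_ending_here = 18, max_so_far = 20
Position 3 (value -16): max_ending_here = 2, max_so_far = 20
Position 4 (value 10): max_ending_here = 12, max_so_far = 20
Position 5 (value 14): max_ending_here = 26, max_so_far = 26
Position 6 (value 3): max_ending_here = 29, max_so_far = 29
Position 7 (value -5): max_ending_here = 24, max_so_far = 29
Position 8 (value -8): max_ending_here = 16, max_so_far = 29
Position 9 (value 7): max_ending_here = 23, max_so_far = 29

Maximum subarray: [20, -2, -16, 10, 14, 3]
Maximum sum: 29

The maximum subarray is [20, -2, -16, 10, 14, 3] with sum 29. This subarray runs from index 1 to index 6.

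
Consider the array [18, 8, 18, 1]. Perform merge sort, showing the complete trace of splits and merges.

Merge sort trace:

Split: [18, 8, 18, 1] -> [18, 8] and [18, 1]
  Split: [18, 8] -> [18] and [8]
  Merge: [18] + [8] -> [8, 18]
  Split: [18, 1] -> [18] and [1]
  Merge: [18] + [1] -> [1, 18]
Merge: [8, 18] + [1, 18] -> [1, 8, 18, 18]

Final sorted array: [1, 8, 18, 18]

The merge sort proceeds by recursively splitting the array and merging sorted halves.
After all merges, the sorted array is [1, 8, 18, 18].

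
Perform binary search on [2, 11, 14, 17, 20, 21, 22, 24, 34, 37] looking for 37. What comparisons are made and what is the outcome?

Binary search for 37 in [2, 11, 14, 17, 20, 21, 22, 24, 34, 37]:

lo=0, hi=9, mid=4, arr[mid]=20 -> 20 < 37, search right half
lo=5, hi=9, mid=7, arr[mid]=24 -> 24 < 37, search right half
lo=8, hi=9, mid=8, arr[mid]=34 -> 34 < 37, search right half
lo=9, hi=9, mid=9, arr[mid]=37 -> Found target at index 9!

Binary search finds 37 at index 9 after 4 comparisons. The search repeatedly halves the search space by comparing with the middle element.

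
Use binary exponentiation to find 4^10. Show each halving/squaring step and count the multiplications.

Computing 4^10 by squaring (build up from 4^1; each line after the first costs one multiplication):

4^1 = 4
4^2 = (4^1)^2 = 4^2 = 16
4^4 = (4^2)^2 = 16^2 = 256
4^5 = 4 * 4^4 = 4 * 256 = 1024
4^10 = (4^5)^2 = 1024^2 = 1048576

Result: 1048576
Multiplications needed: 4 (4 lines after 4^1)

4^10 = 1048576. Using exponentiation by squaring, this requires 4 multiplications. The key idea: if the exponent is even, square the half-power; if odd, multiply by the base once.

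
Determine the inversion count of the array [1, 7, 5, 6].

Finding inversions in [1, 7, 5, 6]:

(1, 2): arr[1]=7 > arr[2]=5
(1, 3): arr[1]=7 > arr[3]=6

Total inversions: 2

The array has 2 inversion(s): (1,2), (1,3). Each pair (i,j) satisfies i < j and arr[i] > arr[j].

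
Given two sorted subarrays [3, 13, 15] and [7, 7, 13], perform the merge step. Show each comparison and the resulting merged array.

Merging process:

Compare 3 vs 7: take 3 from left. Merged: [3]
Compare 13 vs 7: take 7 from right. Merged: [3, 7]
Compare 13 vs 7: take 7 from right. Merged: [3, 7, 7]
Compare 13 vs 13: take 13 from left. Merged: [3, 7, 7, 13]
Compare 15 vs 13: take 13 from right. Merged: [3, 7, 7, 13, 13]
Append remaining from left: [15]. Merged: [3, 7, 7, 13, 13, 15]

Final merged array: [3, 7, 7, 13, 13, 15]
Total comparisons: 5

The merged array is [3, 7, 7, 13, 13, 15], requiring 5 comparisons. The merge step runs in O(n) time where n is the total number of elements.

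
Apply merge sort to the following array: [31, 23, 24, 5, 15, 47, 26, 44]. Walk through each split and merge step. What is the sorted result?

Merge sort trace:

Split: [31, 23, 24, 5, 15, 47, 26, 44] -> [31, 23, 24, 5] and [15, 47, 26, 44]
  Split: [31, 23, 24, 5] -> [31, 23] and [24, 5]
    Split: [31, 23] -> [31] and [23]
    Merge: [31] + [23] -> [23, 31]
    Split: [24, 5] -> [24] and [5]
    Merge: [24] + [5] -> [5, 24]
  Merge: [23, 31] + [5, 24] -> [5, 23, 24, 31]
  Split: [15, 47, 26, 44] -> [15, 47] and [26, 44]
    Split: [15, 47] -> [15] and [47]
    Merge: [15] + [47] -> [15, 47]
    Split: [26, 44] -> [26] and [44]
    Merge: [26] + [44] -> [26, 44]
  Merge: [15, 47] + [26, 44] -> [15, 26, 44, 47]
Merge: [5, 23, 24, 31] + [15, 26, 44, 47] -> [5, 15, 23, 24, 26, 31, 44, 47]

Final sorted array: [5, 15, 23, 24, 26, 31, 44, 47]

The merge sort proceeds by recursively splitting the array and merging sorted halves.
After all merges, the sorted array is [5, 15, 23, 24, 26, 31, 44, 47].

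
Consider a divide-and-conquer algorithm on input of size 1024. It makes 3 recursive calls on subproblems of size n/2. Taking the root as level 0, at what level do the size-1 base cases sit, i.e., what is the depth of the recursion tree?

For divide and conquer with division factor 2:

Problem sizes at each level:
Level 0: 1024
Level 1: 512
Level 2: 256
Level 3: 128
Level 4: 64
Level 5: 32
Level 6: 16
Level 7: 8
Level 8: 4
Level 9: 2
Level 10: 1

The root is level 0 and the size-1 base case is level 10 (the tree spans levels 0 through 10, i.e. 11 levels counting the root), so the depth is the number of divisions: log_2(1024) = 10

The recursion tree depth is log_2(1024) = 10. At each level, the problem size is divided by 2, so it takes 10 divisions to reduce to a base case of size 1. The algorithm makes 3 recursive calls at each level.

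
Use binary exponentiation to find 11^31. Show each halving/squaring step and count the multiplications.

Computing 11^31 by squaring (build up from 11^1; each line after the first costs one multiplication):

11^1 = 11
11^2 = (11^1)^2 = 11^2 = 121
11^3 = 11 * 11^2 = 11 * 121 = 1331
11^6 = (11^3)^2 = 1331^2 = 1771561
11^7 = 11 * 11^6 = 11 * 1771561 = 19487171
11^14 = (11^7)^2 = 19487171^2 = 379749833583241
11^15 = 11 * 11^14 = 11 * 379749833583241 = 4177248169415651
11^30 = (11^15)^2 = 4177248169415651^2 = 17449402268886407318558803753801
11^31 = 11 * 11^30 = 11 * 17449402268886407318558803753801 = 191943424957750480504146841291811

Result: 191943424957750480504146841291811
Multiplications needed: 8 (8 lines after 11^1)

11^31 = 191943424957750480504146841291811. Using exponentiation by squaring, this requires 8 multiplications. The key idea: if the exponent is even, square the half-power; if odd, multiply by the base once.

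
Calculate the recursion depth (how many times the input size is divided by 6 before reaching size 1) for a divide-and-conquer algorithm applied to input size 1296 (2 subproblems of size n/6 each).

For divide and conquer with division factor 6:

Problem sizes at each level:
Level 0: 1296
Level 1: 216
Level 2: 36
Level 3: 6
Level 4: 1

The root is level 0 and the size-1 base case is level 4 (the tree spans levels 0 through 4, i.e. 5 levels counting the root), so the depth is the number of divisions: log_6(1296) = 4

The recursion tree depth is log_6(1296) = 4. At each level, the problem size is divided by 6, so it takes 4 divisions to reduce to a base case of size 1. The algorithm makes 2 recursive calls at each level.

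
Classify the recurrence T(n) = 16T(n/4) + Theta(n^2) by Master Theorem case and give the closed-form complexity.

Master Theorem for T(n) = 16T(n/4) + O(n^2):

a = 16, b = 4, c = 2
log_b(a) = log_4(16) = 2.0000

Case 2: c = 2 = log_4(16) = 2.0000
T(n) = O(n^2 log n) = O(n^2 log n)

For T(n) = 16T(n/4) + O(n^2): log_4(16) = 2.0000. This is Case 2 of the Master Theorem (c = log_b(a), equal work at all levels), giving O(n^2 log n).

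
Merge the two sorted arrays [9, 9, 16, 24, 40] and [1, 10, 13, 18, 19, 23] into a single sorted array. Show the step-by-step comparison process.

Merging process:

Compare 9 vs 1: take 1 from right. Merged: [1]
Compare 9 vs 10: take 9 from left. Merged: [1, 9]
Compare 9 vs 10: take 9 from left. Merged: [1, 9, 9]
Compare 16 vs 10: take 10 from right. Merged: [1, 9, 9, 10]
Compare 16 vs 13: take 13 from right. Merged: [1, 9, 9, 10, 13]
Compare 16 vs 18: take 16 from left. Merged: [1, 9, 9, 10, 13, 16]
Compare 24 vs 18: take 18 from right. Merged: [1, 9, 9, 10, 13, 16, 18]
Compare 24 vs 19: take 19 from right. Merged: [1, 9, 9, 10, 13, 16, 18, 19]
Compare 24 vs 23: take 23 from right. Merged: [1, 9, 9, 10, 13, 16, 18, 19, 23]
Append remaining from left: [24, 40]. Merged: [1, 9, 9, 10, 13, 16, 18, 19, 23, 24, 40]

Final merged array: [1, 9, 9, 10, 13, 16, 18, 19, 23, 24, 40]
Total comparisons: 9

The merged array is [1, 9, 9, 10, 13, 16, 18, 19, 23, 24, 40], requiring 9 comparisons. The merge step runs in O(n) time where n is the total number of elements.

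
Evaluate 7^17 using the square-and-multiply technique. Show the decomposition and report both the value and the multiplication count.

Computing 7^17 by squaring (build up from 7^1; each line after the first costs one multiplication):

7^1 = 7
7^2 = (7^1)^2 = 7^2 = 49
7^4 = (7^2)^2 = 49^2 = 2401
7^8 = (7^4)^2 = 2401^2 = 5764801
7^16 = (7^8)^2 = 5764801^2 = 33232930569601
7^17 = 7 * 7^16 = 7 * 33232930569601 = 232630513987207

Result: 232630513987207
Multiplications needed: 5 (5 lines after 7^1)

7^17 = 232630513987207. Using exponentiation by squaring, this requires 5 multiplications. The key idea: if the exponent is even, square the half-power; if odd, multiply by the base once.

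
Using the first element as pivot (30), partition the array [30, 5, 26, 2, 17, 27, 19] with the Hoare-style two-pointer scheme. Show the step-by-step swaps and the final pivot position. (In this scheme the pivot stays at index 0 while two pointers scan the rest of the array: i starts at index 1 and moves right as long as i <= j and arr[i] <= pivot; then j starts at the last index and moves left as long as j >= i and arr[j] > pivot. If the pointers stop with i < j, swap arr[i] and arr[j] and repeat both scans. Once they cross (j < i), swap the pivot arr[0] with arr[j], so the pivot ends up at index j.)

Hoare-style two-pointer partition with pivot = 30:

Initial array: [30, 5, 26, 2, 17, 27, 19]

Pointers start at i = 1, j = 6.
i ends at 7, j ends at 6: the pointers have crossed (j < i), so scanning stops.

Swap pivot arr[0] with arr[6] to place pivot at position 6: [19, 5, 26, 2, 17, 27, 30]
Pivot position: 6

After partitioning with pivot 30, the array becomes [19, 5, 26, 2, 17, 27, 30]. The pivot is placed at index 6. All elements to the left of the pivot are <= 30, and all elements to the right are > 30.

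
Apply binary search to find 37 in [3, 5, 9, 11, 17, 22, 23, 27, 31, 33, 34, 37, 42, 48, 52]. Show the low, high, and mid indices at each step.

Binary search for 37 in [3, 5, 9, 11, 17, 22, 23, 27, 31, 33, 34, 37, 42, 48, 52]:

lo=0, hi=14, mid=7, arr[mid]=27 -> 27 < 37, search right half
lo=8, hi=14, mid=11, arr[mid]=37 -> Found target at index 11!

Binary search finds 37 at index 11 after 2 comparisons. The search repeatedly halves the search space by comparing with the middle element.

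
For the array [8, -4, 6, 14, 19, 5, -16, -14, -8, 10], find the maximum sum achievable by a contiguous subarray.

Using Kadane's algorithm on [8, -4, 6, 14, 19, 5, -16, -14, -8, 10]:

Scanning through the array:
Position 1 (value -4): max_ending_here = 4, max_so_far = 8
Position 2 (value 6): max_ending_here = 10, max_so_far = 10
Position 3 (value 14): max_ending_here = 24, max_so_far = 24
Position 4 (value 19): max_ending_here = 43, max_so_far = 43
Position 5 (value 5): max_ending_here = 48, max_so_far = 48
Position 6 (value -16): max_ending_here = 32, max_so_far = 48
Position 7 (value -14): max_ending_here = 18, max_so_far = 48
Position 8 (value -8): max_ending_here = 10, max_so_far = 48
Position 9 (value 10): max_ending_here = 20, max_so_far = 48

Maximum subarray: [8, -4, 6, 14, 19, 5]
Maximum sum: 48

The maximum subarray is [8, -4, 6, 14, 19, 5] with sum 48. This subarray runs from index 0 to index 5.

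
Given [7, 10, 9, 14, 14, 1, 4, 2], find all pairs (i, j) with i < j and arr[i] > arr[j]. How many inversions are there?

Finding inversions in [7, 10, 9, 14, 14, 1, 4, 2]:

(0, 5): arr[0]=7 > arr[5]=1
(0, 6): arr[0]=7 > arr[6]=4
(0, 7): arr[0]=7 > arr[7]=2
(1, 2): arr[1]=10 > arr[2]=9
(1, 5): arr[1]=10 > arr[5]=1
(1, 6): arr[1]=10 > arr[6]=4
(1, 7): arr[1]=10 > arr[7]=2
(2, 5): arr[2]=9 > arr[5]=1
(2, 6): arr[2]=9 > arr[6]=4
(2, 7): arr[2]=9 > arr[7]=2
(3, 5): arr[3]=14 > arr[5]=1
(3, 6): arr[3]=14 > arr[6]=4
(3, 7): arr[3]=14 > arr[7]=2
(4, 5): arr[4]=14 > arr[5]=1
(4, 6): arr[4]=14 > arr[6]=4
(4, 7): arr[4]=14 > arr[7]=2
(6, 7): arr[6]=4 > arr[7]=2

Total inversions: 17

The array has 17 inversion(s): (0,5), (0,6), (0,7), (1,2), (1,5), (1,6), (1,7), (2,5), (2,6), (2,7), (3,5), (3,6), (3,7), (4,5), (4,6), (4,7), (6,7). Each pair (i,j) satisfies i < j and arr[i] > arr[j].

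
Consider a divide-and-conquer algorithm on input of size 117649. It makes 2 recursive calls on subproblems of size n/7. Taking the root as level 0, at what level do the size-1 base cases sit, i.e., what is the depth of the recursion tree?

For divide and conquer with division factor 7:

Problem sizes at each level:
Level 0: 117649
Level 1: 16807
Level 2: 2401
Level 3: 343
Level 4: 49
Level 5: 7
Level 6: 1

The root is level 0 and the size-1 base case is level 6 (the tree spans levels 0 through 6, i.e. 7 levels counting the root), so the depth is the number of divisions: log_7(117649) = 6

The recursion tree depth is log_7(117649) = 6. At each level, the problem size is divided by 7, so it takes 6 divisions to reduce to a base case of size 1. The algorithm makes 2 recursive calls at each level.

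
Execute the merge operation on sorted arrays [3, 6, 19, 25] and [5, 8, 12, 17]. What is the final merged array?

Merging process:

Compare 3 vs 5: take 3 from left. Merged: [3]
Compare 6 vs 5: take 5 from right. Merged: [3, 5]
Compare 6 vs 8: take 6 from left. Merged: [3, 5, 6]
Compare 19 vs 8: take 8 from right. Merged: [3, 5, 6, 8]
Compare 19 vs 12: take 12 from right. Merged: [3, 5, 6, 8, 12]
Compare 19 vs 17: take 17 from right. Merged: [3, 5, 6, 8, 12, 17]
Append remaining from left: [19, 25]. Merged: [3, 5, 6, 8, 12, 17, 19, 25]

Final merged array: [3, 5, 6, 8, 12, 17, 19, 25]
Total comparisons: 6

The merged array is [3, 5, 6, 8, 12, 17, 19, 25], requiring 6 comparisons. The merge step runs in O(n) time where n is the total number of elements.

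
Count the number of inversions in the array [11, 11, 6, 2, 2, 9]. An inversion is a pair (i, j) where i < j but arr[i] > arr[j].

Finding inversions in [11, 11, 6, 2, 2, 9]:

(0, 2): arr[0]=11 > arr[2]=6
(0, 3): arr[0]=11 > arr[3]=2
(0, 4): arr[0]=11 > arr[4]=2
(0, 5): arr[0]=11 > arr[5]=9
(1, 2): arr[1]=11 > arr[2]=6
(1, 3): arr[1]=11 > arr[3]=2
(1, 4): arr[1]=11 > arr[4]=2
(1, 5): arr[1]=11 > arr[5]=9
(2, 3): arr[2]=6 > arr[3]=2
(2, 4): arr[2]=6 > arr[4]=2

Total inversions: 10

The array has 10 inversion(s): (0,2), (0,3), (0,4), (0,5), (1,2), (1,3), (1,4), (1,5), (2,3), (2,4). Each pair (i,j) satisfies i < j and arr[i] > arr[j].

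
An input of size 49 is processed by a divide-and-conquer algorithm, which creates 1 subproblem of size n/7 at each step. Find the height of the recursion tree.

For divide and conquer with division factor 7:

Problem sizes at each level:
Level 0: 49
Level 1: 7
Level 2: 1

The root is level 0 and the size-1 base case is level 2 (the tree spans levels 0 through 2, i.e. 3 levels counting the root), so the depth is the number of divisions: log_7(49) = 2

The recursion tree depth is log_7(49) = 2. At each level, the problem size is divided by 7, so it takes 2 divisions to reduce to a base case of size 1. The algorithm makes 1 recursive call at each level.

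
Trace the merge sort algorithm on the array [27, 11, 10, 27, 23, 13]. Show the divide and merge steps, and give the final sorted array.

Merge sort trace:

Split: [27, 11, 10, 27, 23, 13] -> [27, 11, 10] and [27, 23, 13]
  Split: [27, 11, 10] -> [27] and [11, 10]
    Split: [11, 10] -> [11] and [10]
    Merge: [11] + [10] -> [10, 11]
  Merge: [27] + [10, 11] -> [10, 11, 27]
  Split: [27, 23, 13] -> [27] and [23, 13]
    Split: [23, 13] -> [23] and [13]
    Merge: [23] + [13] -> [13, 23]
  Merge: [27] + [13, 23] -> [13, 23, 27]
Merge: [10, 11, 27] + [13, 23, 27] -> [10, 11, 13, 23, 27, 27]

Final sorted array: [10, 11, 13, 23, 27, 27]

The merge sort proceeds by recursively splitting the array and merging sorted halves.
After all merges, the sorted array is [10, 11, 13, 23, 27, 27].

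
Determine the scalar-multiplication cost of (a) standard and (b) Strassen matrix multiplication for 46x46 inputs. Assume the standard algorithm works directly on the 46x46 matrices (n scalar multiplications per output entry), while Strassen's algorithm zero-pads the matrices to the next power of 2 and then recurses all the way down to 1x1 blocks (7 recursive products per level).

Matrix multiplication for 46x46 matrices:

Strassen's algorithm requires power-of-2 dimensions. Pad 46x46 to 64x64 (next power of 2).

Standard algorithm: 46^3 = 97336 multiplications
Strassen's algorithm: 7^(log2(64)) = 7^6 = 117649 multiplications
Difference: 97336 - 117649 = -20313 (Strassen uses MORE here due to padding overhead — for small or just-over-power-of-2 n, padding can outweigh the per-level savings)

Standard: 97336 multiplications (46^3). Strassen: 117649 multiplications (7^6, after padding to 64x64). Strassen reduces 8 recursive multiplications to 7 at each level.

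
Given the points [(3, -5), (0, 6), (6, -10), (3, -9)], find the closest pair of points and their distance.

Computing all pairwise distances among 4 points:

d((3, -5), (0, 6)) = 11.4018
d((3, -5), (6, -10)) = 5.831
d((3, -5), (3, -9)) = 4.0
d((0, 6), (6, -10)) = 17.088
d((0, 6), (3, -9)) = 15.2971
d((6, -10), (3, -9)) = 3.1623 <-- minimum

Closest pair: (6, -10) and (3, -9) with distance 3.1623

The closest pair is (6, -10) and (3, -9) with Euclidean distance 3.1623. For 4 points, brute-force pairwise comparison is shown above. For large n, the divide-and-conquer algorithm (sort by x, recurse on halves, check the dividing strip) achieves O(n log n).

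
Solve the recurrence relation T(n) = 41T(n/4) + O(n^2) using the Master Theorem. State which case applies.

Master Theorem for T(n) = 41T(n/4) + O(n^2):

a = 41, b = 4, c = 2
log_b(a) = log_4(41) = 2.6788

Case 1: c = 2 < log_4(41) = 2.6788
T(n) = O(n^(log_4 41))

For T(n) = 41T(n/4) + O(n^2): log_4(41) = 2.6788. This is Case 1 of the Master Theorem (c < log_b(a), work dominated by leaves), giving O(n^(log_4 41)).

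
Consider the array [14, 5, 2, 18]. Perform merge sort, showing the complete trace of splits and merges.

Merge sort trace:

Split: [14, 5, 2, 18] -> [14, 5] and [2, 18]
  Split: [14, 5] -> [14] and [5]
  Merge: [14] + [5] -> [5, 14]
  Split: [2, 18] -> [2] and [18]
  Merge: [2] + [18] -> [2, 18]
Merge: [5, 14] + [2, 18] -> [2, 5, 14, 18]

Final sorted array: [2, 5, 14, 18]

The merge sort proceeds by recursively splitting the array and merging sorted halves.
After all merges, the sorted array is [2, 5, 14, 18].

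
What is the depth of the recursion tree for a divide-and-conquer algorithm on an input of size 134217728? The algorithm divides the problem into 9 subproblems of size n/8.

For divide and conquer with division factor 8:

Problem sizes at each level:
Level 0: 134217728
Level 1: 16777216
Level 2: 2097152
Level 3: 262144
Level 4: 32768
Level 5: 4096
Level 6: 512
Level 7: 64
Level 8: 8
Level 9: 1

The root is level 0 and the size-1 base case is level 9 (the tree spans levels 0 through 9, i.e. 10 levels counting the root), so the depth is the number of divisions: log_8(134217728) = 9

The recursion tree depth is log_8(134217728) = 9. At each level, the problem size is divided by 8, so it takes 9 divisions to reduce to a base case of size 1. The algorithm makes 9 recursive calls at each level.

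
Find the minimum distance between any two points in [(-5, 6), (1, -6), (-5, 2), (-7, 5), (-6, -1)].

Computing all pairwise distances among 5 points:

d((-5, 6), (1, -6)) = 13.4164
d((-5, 6), (-5, 2)) = 4.0
d((-5, 6), (-7, 5)) = 2.2361 <-- minimum
d((-5, 6), (-6, -1)) = 7.0711
d((1, -6), (-5, 2)) = 10.0
d((1, -6), (-7, 5)) = 13.6015
d((1, -6), (-6, -1)) = 8.6023
d((-5, 2), (-7, 5)) = 3.6056
d((-5, 2), (-6, -1)) = 3.1623
d((-7, 5), (-6, -1)) = 6.0828

Closest pair: (-5, 6) and (-7, 5) with distance 2.2361

The closest pair is (-5, 6) and (-7, 5) with Euclidean distance 2.2361. For 5 points, brute-force pairwise comparison is shown above. For large n, the divide-and-conquer algorithm (sort by x, recurse on halves, check the dividing strip) achieves O(n log n).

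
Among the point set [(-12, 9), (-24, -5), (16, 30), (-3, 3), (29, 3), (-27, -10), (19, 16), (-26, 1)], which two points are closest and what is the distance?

Computing all pairwise distances among 8 points:

d((-12, 9), (-24, -5)) = 18.4391
d((-12, 9), (16, 30)) = 35.0
d((-12, 9), (-3, 3)) = 10.8167
d((-12, 9), (29, 3)) = 41.4367
d((-12, 9), (-27, -10)) = 24.2074
d((-12, 9), (19, 16)) = 31.7805
d((-12, 9), (-26, 1)) = 16.1245
d((-24, -5), (16, 30)) = 53.1507
d((-24, -5), (-3, 3)) = 22.4722
d((-24, -5), (29, 3)) = 53.6004
d((-24, -5), (-27, -10)) = 5.831 <-- minimum
d((-24, -5), (19, 16)) = 47.8539
d((-24, -5), (-26, 1)) = 6.3246
d((16, 30), (-3, 3)) = 33.0151
d((16, 30), (29, 3)) = 29.9666
d((16, 30), (-27, -10)) = 58.7282
d((16, 30), (19, 16)) = 14.3178
d((16, 30), (-26, 1)) = 51.0392
d((-3, 3), (29, 3)) = 32.0
d((-3, 3), (-27, -10)) = 27.2947
d((-3, 3), (19, 16)) = 25.5539
d((-3, 3), (-26, 1)) = 23.0868
d((29, 3), (-27, -10)) = 57.4891
d((29, 3), (19, 16)) = 16.4012
d((29, 3), (-26, 1)) = 55.0364
d((-27, -10), (19, 16)) = 52.8394
d((-27, -10), (-26, 1)) = 11.0454
d((19, 16), (-26, 1)) = 47.4342

Closest pair: (-24, -5) and (-27, -10) with distance 5.831

The closest pair is (-24, -5) and (-27, -10) with Euclidean distance 5.831. For 8 points, brute-force pairwise comparison is shown above. For large n, the divide-and-conquer algorithm (sort by x, recurse on halves, check the dividing strip) achieves O(n log n).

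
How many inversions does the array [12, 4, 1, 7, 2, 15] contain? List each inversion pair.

Finding inversions in [12, 4, 1, 7, 2, 15]:

(0, 1): arr[0]=12 > arr[1]=4
(0, 2): arr[0]=12 > arr[2]=1
(0, 3): arr[0]=12 > arr[3]=7
(0, 4): arr[0]=12 > arr[4]=2
(1, 2): arr[1]=4 > arr[2]=1
(1, 4): arr[1]=4 > arr[4]=2
(3, 4): arr[3]=7 > arr[4]=2

Total inversions: 7

The array has 7 inversion(s): (0,1), (0,2), (0,3), (0,4), (1,2), (1,4), (3,4). Each pair (i,j) satisfies i < j and arr[i] > arr[j].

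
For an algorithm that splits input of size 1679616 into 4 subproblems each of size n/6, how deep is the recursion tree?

For divide and conquer with division factor 6:

Problem sizes at each level:
Level 0: 1679616
Level 1: 279936
Level 2: 46656
Level 3: 7776
Level 4: 1296
Level 5: 216
Level 6: 36
Level 7: 6
Level 8: 1

The root is level 0 and the size-1 base case is level 8 (the tree spans levels 0 through 8, i.e. 9 levels counting the root), so the depth is the number of divisions: log_6(1679616) = 8

The recursion tree depth is log_6(1679616) = 8. At each level, the problem size is divided by 6, so it takes 8 divisions to reduce to a base case of size 1. The algorithm makes 4 recursive calls at each level.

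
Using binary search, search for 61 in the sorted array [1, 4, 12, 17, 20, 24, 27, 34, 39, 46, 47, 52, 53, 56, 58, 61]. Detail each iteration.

Binary search for 61 in [1, 4, 12, 17, 20, 24, 27, 34, 39, 46, 47, 52, 53, 56, 58, 61]:

lo=0, hi=15, mid=7, arr[mid]=34 -> 34 < 61, search right half
lo=8, hi=15, mid=11, arr[mid]=52 -> 52 < 61, search right half
lo=12, hi=15, mid=13, arr[mid]=56 -> 56 < 61, search right half
lo=14, hi=15, mid=14, arr[mid]=58 -> 58 < 61, search right half
lo=15, hi=15, mid=15, arr[mid]=61 -> Found target at index 15!

Binary search finds 61 at index 15 after 5 comparisons. The search repeatedly halves the search space by comparing with the middle element.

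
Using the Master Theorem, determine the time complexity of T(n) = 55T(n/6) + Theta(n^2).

Master Theorem for T(n) = 55T(n/6) + O(n^2):

a = 55, b = 6, c = 2
log_b(a) = log_6(55) = 2.2365

Case 1: c = 2 < log_6(55) = 2.2365
T(n) = O(n^(log_6 55))

For T(n) = 55T(n/6) + O(n^2): log_6(55) = 2.2365. This is Case 1 of the Master Theorem (c < log_b(a), work dominated by leaves), giving O(n^(log_6 55)).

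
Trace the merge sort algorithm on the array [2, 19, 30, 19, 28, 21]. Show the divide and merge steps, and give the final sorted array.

Merge sort trace:

Split: [2, 19, 30, 19, 28, 21] -> [2, 19, 30] and [19, 28, 21]
  Split: [2, 19, 30] -> [2] and [19, 30]
    Split: [19, 30] -> [19] and [30]
    Merge: [19] + [30] -> [19, 30]
  Merge: [2] + [19, 30] -> [2, 19, 30]
  Split: [19, 28, 21] -> [19] and [28, 21]
    Split: [28, 21] -> [28] and [21]
    Merge: [28] + [21] -> [21, 28]
  Merge: [19] + [21, 28] -> [19, 21, 28]
Merge: [2, 19, 30] + [19, 21, 28] -> [2, 19, 19, 21, 28, 30]

Final sorted array: [2, 19, 19, 21, 28, 30]

The merge sort proceeds by recursively splitting the array and merging sorted halves.
After all merges, the sorted array is [2, 19, 19, 21, 28, 30].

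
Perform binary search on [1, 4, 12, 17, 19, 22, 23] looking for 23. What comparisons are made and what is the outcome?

Binary search for 23 in [1, 4, 12, 17, 19, 22, 23]:

lo=0, hi=6, mid=3, arr[mid]=17 -> 17 < 23, search right half
lo=4, hi=6, mid=5, arr[mid]=22 -> 22 < 23, search right half
lo=6, hi=6, mid=6, arr[mid]=23 -> Found target at index 6!

Binary search finds 23 at index 6 after 3 comparisons. The search repeatedly halves the search space by comparing with the middle element.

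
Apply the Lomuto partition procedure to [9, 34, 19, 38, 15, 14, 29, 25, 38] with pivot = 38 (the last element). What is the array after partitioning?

Lomuto partition with pivot = 38:

Initial array: [9, 34, 19, 38, 15, 14, 29, 25, 38]

arr[0]=9 <= 38: swap with position 0, array becomes [9, 34, 19, 38, 15, 14, 29, 25, 38]
arr[1]=34 <= 38: swap with position 1, array becomes [9, 34, 19, 38, 15, 14, 29, 25, 38]
arr[2]=19 <= 38: swap with position 2, array becomes [9, 34, 19, 38, 15, 14, 29, 25, 38]
arr[3]=38 <= 38: swap with position 3, array becomes [9, 34, 19, 38, 15, 14, 29, 25, 38]
arr[4]=15 <= 38: swap with position 4, array becomes [9, 34, 19, 38, 15, 14, 29, 25, 38]
arr[5]=14 <= 38: swap with position 5, array becomes [9, 34, 19, 38, 15, 14, 29, 25, 38]
arr[6]=29 <= 38: swap with position 6, array becomes [9, 34, 19, 38, 15, 14, 29, 25, 38]
arr[7]=25 <= 38: swap with position 7, array becomes [9, 34, 19, 38, 15, 14, 29, 25, 38]

Place pivot at position 8: [9, 34, 19, 38, 15, 14, 29, 25, 38]
Pivot position: 8

After partitioning with pivot 38, the array becomes [9, 34, 19, 38, 15, 14, 29, 25, 38]. The pivot is placed at index 8. All elements to the left of the pivot are <= 38, and all elements to the right are > 38.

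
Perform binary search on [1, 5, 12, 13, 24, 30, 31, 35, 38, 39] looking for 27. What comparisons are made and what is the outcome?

Binary search for 27 in [1, 5, 12, 13, 24, 30, 31, 35, 38, 39]:

lo=0, hi=9, mid=4, arr[mid]=24 -> 24 < 27, search right half
lo=5, hi=9, mid=7, arr[mid]=35 -> 35 > 27, search left half
lo=5, hi=6, mid=5, arr[mid]=30 -> 30 > 27, search left half
lo=5 > hi=4, target 27 not found

Binary search determines that 27 is not in the array after 3 comparisons. The search space was exhausted without finding the target.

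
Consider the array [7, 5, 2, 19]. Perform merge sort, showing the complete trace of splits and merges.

Merge sort trace:

Split: [7, 5, 2, 19] -> [7, 5] and [2, 19]
  Split: [7, 5] -> [7] and [5]
  Merge: [7] + [5] -> [5, 7]
  Split: [2, 19] -> [2] and [19]
  Merge: [2] + [19] -> [2, 19]
Merge: [5, 7] + [2, 19] -> [2, 5, 7, 19]

Final sorted array: [2, 5, 7, 19]

The merge sort proceeds by recursively splitting the array and merging sorted halves.
After all merges, the sorted array is [2, 5, 7, 19].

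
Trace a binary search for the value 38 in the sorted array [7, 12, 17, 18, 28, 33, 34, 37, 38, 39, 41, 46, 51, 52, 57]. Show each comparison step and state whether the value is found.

Binary search for 38 in [7, 12, 17, 18, 28, 33, 34, 37, 38, 39, 41, 46, 51, 52, 57]:

lo=0, hi=14, mid=7, arr[mid]=37 -> 37 < 38, search right half
lo=8, hi=14, mid=11, arr[mid]=46 -> 46 > 38, search left half
lo=8, hi=10, mid=9, arr[mid]=39 -> 39 > 38, search left half
lo=8, hi=8, mid=8, arr[mid]=38 -> Found target at index 8!

Binary search finds 38 at index 8 after 4 comparisons. The search repeatedly halves the search space by comparing with the middle element.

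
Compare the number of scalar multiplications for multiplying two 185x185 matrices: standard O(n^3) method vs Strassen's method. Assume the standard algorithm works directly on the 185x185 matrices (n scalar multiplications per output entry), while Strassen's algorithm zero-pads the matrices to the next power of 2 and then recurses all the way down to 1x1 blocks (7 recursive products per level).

Matrix multiplication for 185x185 matrices:

Strassen's algorithm requires power-of-2 dimensions. Pad 185x185 to 256x256 (next power of 2).

Standard algorithm: 185^3 = 6331625 multiplications
Strassen's algorithm: 7^(log2(256)) = 7^8 = 5764801 multiplications
Savings: 6331625 - 5764801 = 566824 multiplications

Standard: 6331625 multiplications (185^3). Strassen: 5764801 multiplications (7^8, after padding to 256x256). Strassen reduces 8 recursive multiplications to 7 at each level.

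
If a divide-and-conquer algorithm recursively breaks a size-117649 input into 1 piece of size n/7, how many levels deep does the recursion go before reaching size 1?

For divide and conquer with division factor 7:

Problem sizes at each level:
Level 0: 117649
Level 1: 16807
Level 2: 2401
Level 3: 343
Level 4: 49
Level 5: 7
Level 6: 1

The root is level 0 and the size-1 base case is level 6 (the tree spans levels 0 through 6, i.e. 7 levels counting the root), so the depth is the number of divisions: log_7(117649) = 6

The recursion tree depth is log_7(117649) = 6. At each level, the problem size is divided by 7, so it takes 6 divisions to reduce to a base case of size 1. The algorithm makes 1 recursive call at each level.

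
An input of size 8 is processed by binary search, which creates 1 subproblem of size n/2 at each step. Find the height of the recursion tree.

For divide and conquer with division factor 2:

Problem sizes at each level:
Level 0: 8
Level 1: 4
Level 2: 2
Level 3: 1

The root is level 0 and the size-1 base case is level 3 (the tree spans levels 0 through 3, i.e. 4 levels counting the root), so the depth is the number of divisions: log_2(8) = 3

The recursion tree depth is log_2(8) = 3. At each level, the problem size is divided by 2, so it takes 3 divisions to reduce to a base case of size 1. The algorithm makes 1 recursive call at each level.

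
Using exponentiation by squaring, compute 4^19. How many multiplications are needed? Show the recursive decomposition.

Computing 4^19 by squaring (build up from 4^1; each line after the first costs one multiplication):

4^1 = 4
4^2 = (4^1)^2 = 4^2 = 16
4^4 = (4^2)^2 = 16^2 = 256
4^8 = (4^4)^2 = 256^2 = 65536
4^9 = 4 * 4^8 = 4 * 65536 = 262144
4^18 = (4^9)^2 = 262144^2 = 68719476736
4^19 = 4 * 4^18 = 4 * 68719476736 = 274877906944

Result: 274877906944
Multiplications needed: 6 (6 lines after 4^1)

4^19 = 274877906944. Using exponentiation by squaring, this requires 6 multiplications. The key idea: if the exponent is even, square the half-power; if odd, multiply by the base once.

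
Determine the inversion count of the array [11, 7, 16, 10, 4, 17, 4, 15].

Finding inversions in [11, 7, 16, 10, 4, 17, 4, 15]:

(0, 1): arr[0]=11 > arr[1]=7
(0, 3): arr[0]=11 > arr[3]=10
(0, 4): arr[0]=11 > arr[4]=4
(0, 6): arr[0]=11 > arr[6]=4
(1, 4): arr[1]=7 > arr[4]=4
(1, 6): arr[1]=7 > arr[6]=4
(2, 3): arr[2]=16 > arr[3]=10
(2, 4): arr[2]=16 > arr[4]=4
(2, 6): arr[2]=16 > arr[6]=4
(2, 7): arr[2]=16 > arr[7]=15
(3, 4): arr[3]=10 > arr[4]=4
(3, 6): arr[3]=10 > arr[6]=4
(5, 6): arr[5]=17 > arr[6]=4
(5, 7): arr[5]=17 > arr[7]=15

Total inversions: 14

The array has 14 inversion(s): (0,1), (0,3), (0,4), (0,6), (1,4), (1,6), (2,3), (2,4), (2,6), (2,7), (3,4), (3,6), (5,6), (5,7). Each pair (i,j) satisfies i < j and arr[i] > arr[j].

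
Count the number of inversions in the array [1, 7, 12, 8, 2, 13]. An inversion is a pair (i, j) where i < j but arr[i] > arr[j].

Finding inversions in [1, 7, 12, 8, 2, 13]:

(1, 4): arr[1]=7 > arr[4]=2
(2, 3): arr[2]=12 > arr[3]=8
(2, 4): arr[2]=12 > arr[4]=2
(3, 4): arr[3]=8 > arr[4]=2

Total inversions: 4

The array has 4 inversion(s): (1,4), (2,3), (2,4), (3,4). Each pair (i,j) satisfies i < j and arr[i] > arr[j].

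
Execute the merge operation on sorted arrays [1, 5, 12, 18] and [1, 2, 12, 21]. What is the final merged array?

Merging process:

Compare 1 vs 1: take 1 from left. Merged: [1]
Compare 5 vs 1: take 1 from right. Merged: [1, 1]
Compare 5 vs 2: take 2 from right. Merged: [1, 1, 2]
Compare 5 vs 12: take 5 from left. Merged: [1, 1, 2, 5]
Compare 12 vs 12: take 12 from left. Merged: [1, 1, 2, 5, 12]
Compare 18 vs 12: take 12 from right. Merged: [1, 1, 2, 5, 12, 12]
Compare 18 vs 21: take 18 from left. Merged: [1, 1, 2, 5, 12, 12, 18]
Append remaining from right: [21]. Merged: [1, 1, 2, 5, 12, 12, 18, 21]

Final merged array: [1, 1, 2, 5, 12, 12, 18, 21]
Total comparisons: 7

The merged array is [1, 1, 2, 5, 12, 12, 18, 21], requiring 7 comparisons. The merge step runs in O(n) time where n is the total number of elements.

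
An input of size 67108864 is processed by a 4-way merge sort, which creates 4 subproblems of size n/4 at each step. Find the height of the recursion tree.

For divide and conquer with division factor 4:

Problem sizes at each level:
Level 0: 67108864
Level 1: 16777216
Level 2: 4194304
Level 3: 1048576
Level 4: 262144
Level 5: 65536
Level 6: 16384
Level 7: 4096
Level 8: 1024
Level 9: 256
Level 10: 64
Level 11: 16
Level 12: 4
Level 13: 1

The root is level 0 and the size-1 base case is level 13 (the tree spans levels 0 through 13, i.e. 14 levels counting the root), so the depth is the number of divisions: log_4(67108864) = 13

The recursion tree depth is log_4(67108864) = 13. At each level, the problem size is divided by 4, so it takes 13 divisions to reduce to a base case of size 1. The algorithm makes 4 recursive calls at each level.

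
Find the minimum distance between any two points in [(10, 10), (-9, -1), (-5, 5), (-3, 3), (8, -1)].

Computing all pairwise distances among 5 points:

d((10, 10), (-9, -1)) = 21.9545
d((10, 10), (-5, 5)) = 15.8114
d((10, 10), (-3, 3)) = 14.7648
d((10, 10), (8, -1)) = 11.1803
d((-9, -1), (-5, 5)) = 7.2111
d((-9, -1), (-3, 3)) = 7.2111
d((-9, -1), (8, -1)) = 17.0
d((-5, 5), (-3, 3)) = 2.8284 <-- minimum
d((-5, 5), (8, -1)) = 14.3178
d((-3, 3), (8, -1)) = 11.7047

Closest pair: (-5, 5) and (-3, 3) with distance 2.8284

The closest pair is (-5, 5) and (-3, 3) with Euclidean distance 2.8284. For 5 points, brute-force pairwise comparison is shown above. For large n, the divide-and-conquer algorithm (sort by x, recurse on halves, check the dividing strip) achieves O(n log n).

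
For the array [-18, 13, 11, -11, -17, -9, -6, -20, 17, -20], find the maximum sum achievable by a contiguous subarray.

Using Kadane's algorithm on [-18, 13, 11, -11, -17, -9, -6, -20, 17, -20]:

Scanning through the array:
Position 1 (value 13): max_ending_here = 13, max_so_far = 13
Position 2 (value 11): max_ending_here = 24, max_so_far = 24
Position 3 (value -11): max_ending_here = 13, max_so_far = 24
Position 4 (value -17): max_ending_here = -4, max_so_far = 24
Position 5 (value -9): max_ending_here = -9, max_so_far = 24
Position 6 (value -6): max_ending_here = -6, max_so_far = 24
Position 7 (value -20): max_ending_here = -20, max_so_far = 24
Position 8 (value 17): max_ending_here = 17, max_so_far = 24
Position 9 (value -20): max_ending_here = -3, max_so_far = 24

Maximum subarray: [13, 11]
Maximum sum: 24

The maximum subarray is [13, 11] with sum 24. This subarray runs from index 1 to index 2.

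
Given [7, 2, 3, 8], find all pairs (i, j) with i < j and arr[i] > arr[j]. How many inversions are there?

Finding inversions in [7, 2, 3, 8]:

(0, 1): arr[0]=7 > arr[1]=2
(0, 2): arr[0]=7 > arr[2]=3

Total inversions: 2

The array has 2 inversion(s): (0,1), (0,2). Each pair (i,j) satisfies i < j and arr[i] > arr[j].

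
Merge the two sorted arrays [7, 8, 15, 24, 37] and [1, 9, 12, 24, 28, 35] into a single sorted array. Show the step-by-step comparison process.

Merging process:

Compare 7 vs 1: take 1 from right. Merged: [1]
Compare 7 vs 9: take 7 from left. Merged: [1, 7]
Compare 8 vs 9: take 8 from left. Merged: [1, 7, 8]
Compare 15 vs 9: take 9 from right. Merged: [1, 7, 8, 9]
Compare 15 vs 12: take 12 from right. Merged: [1, 7, 8, 9, 12]
Compare 15 vs 24: take 15 from left. Merged: [1, 7, 8, 9, 12, 15]
Compare 24 vs 24: take 24 from left. Merged: [1, 7, 8, 9, 12, 15, 24]
Compare 37 vs 24: take 24 from right. Merged: [1, 7, 8, 9, 12, 15, 24, 24]
Compare 37 vs 28: take 28 from right. Merged: [1, 7, 8, 9, 12, 15, 24, 24, 28]
Compare 37 vs 35: take 35 from right. Merged: [1, 7, 8, 9, 12, 15, 24, 24, 28, 35]
Append remaining from left: [37]. Merged: [1, 7, 8, 9, 12, 15, 24, 24, 28, 35, 37]

Final merged array: [1, 7, 8, 9, 12, 15, 24, 24, 28, 35, 37]
Total comparisons: 10

The merged array is [1, 7, 8, 9, 12, 15, 24, 24, 28, 35, 37], requiring 10 comparisons. The merge step runs in O(n) time where n is the total number of elements.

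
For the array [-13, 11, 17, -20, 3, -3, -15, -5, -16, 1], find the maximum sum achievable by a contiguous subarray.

Using Kadane's algorithm on [-13, 11, 17, -20, 3, -3, -15, -5, -16, 1]:

Scanning through the array:
Position 1 (value 11): max_ending_here = 11, max_so_far = 11
Position 2 (value 17): max_ending_here = 28, max_so_far = 28
Position 3 (value -20): max_ending_here = 8, max_so_far = 28
Position 4 (value 3): max_ending_here = 11, max_so_far = 28
Position 5 (value -3): max_ending_here = 8, max_so_far = 28
Position 6 (value -15): max_ending_here = -7, max_so_far = 28
Position 7 (value -5): max_ending_here = -5, max_so_far = 28
Position 8 (value -16): max_ending_here = -16, max_so_far = 28
Position 9 (value 1): max_ending_here = 1, max_so_far = 28

Maximum subarray: [11, 17]
Maximum sum: 28

The maximum subarray is [11, 17] with sum 28. This subarray runs from index 1 to index 2.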